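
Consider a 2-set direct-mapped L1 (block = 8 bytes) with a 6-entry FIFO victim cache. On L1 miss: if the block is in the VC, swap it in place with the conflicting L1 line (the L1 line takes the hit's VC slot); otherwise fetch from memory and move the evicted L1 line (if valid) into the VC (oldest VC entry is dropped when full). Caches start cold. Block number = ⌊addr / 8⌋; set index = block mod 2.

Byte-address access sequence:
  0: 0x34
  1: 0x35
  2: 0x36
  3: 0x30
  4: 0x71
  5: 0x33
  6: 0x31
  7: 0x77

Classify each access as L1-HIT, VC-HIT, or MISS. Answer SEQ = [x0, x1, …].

SEQ = [MISS, L1-HIT, L1-HIT, L1-HIT, MISS, VC-HIT, L1-HIT, VC-HIT]

0: 0x34 (blk 6, set 0) → MISS  vc=[]
1: 0x35 (blk 6, set 0) → L1-HIT  vc=[]
2: 0x36 (blk 6, set 0) → L1-HIT  vc=[]
3: 0x30 (blk 6, set 0) → L1-HIT  vc=[]
4: 0x71 (blk 14, set 0) → MISS  vc=[6]
5: 0x33 (blk 6, set 0) → VC-HIT  vc=[14]
6: 0x31 (blk 6, set 0) → L1-HIT  vc=[14]
7: 0x77 (blk 14, set 0) → VC-HIT  vc=[6]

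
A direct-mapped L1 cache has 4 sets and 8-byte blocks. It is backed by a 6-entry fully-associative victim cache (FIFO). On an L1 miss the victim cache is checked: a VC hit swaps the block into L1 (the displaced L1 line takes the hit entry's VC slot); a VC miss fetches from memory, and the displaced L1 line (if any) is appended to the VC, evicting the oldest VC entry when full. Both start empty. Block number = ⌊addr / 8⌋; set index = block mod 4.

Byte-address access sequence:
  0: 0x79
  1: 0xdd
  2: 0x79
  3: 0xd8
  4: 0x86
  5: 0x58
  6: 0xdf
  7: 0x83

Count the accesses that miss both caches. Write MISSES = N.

#0 0x79→b15/s3 MISS; vc=[]
#1 0xdd→b27/s3 MISS; vc=[15]
#2 0x79→b15/s3 VC-HIT; vc=[27]
#3 0xd8→b27/s3 VC-HIT; vc=[15]
#4 0x86→b16/s0 MISS; vc=[15]
#5 0x58→b11/s3 MISS; vc=[15,27]
#6 0xdf→b27/s3 VC-HIT; vc=[15,11]
#7 0x83→b16/s0 L1-HIT; vc=[15,11]

MISSES = 4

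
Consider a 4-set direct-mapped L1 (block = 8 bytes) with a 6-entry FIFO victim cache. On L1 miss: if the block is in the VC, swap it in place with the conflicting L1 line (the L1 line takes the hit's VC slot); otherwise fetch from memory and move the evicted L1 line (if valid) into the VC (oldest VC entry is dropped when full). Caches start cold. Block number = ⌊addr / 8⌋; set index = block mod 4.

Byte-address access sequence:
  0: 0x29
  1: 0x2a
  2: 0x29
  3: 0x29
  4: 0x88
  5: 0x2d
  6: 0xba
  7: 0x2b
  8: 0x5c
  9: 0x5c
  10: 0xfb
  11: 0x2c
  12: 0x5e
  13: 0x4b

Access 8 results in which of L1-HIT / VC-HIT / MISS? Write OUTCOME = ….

OUTCOME = MISS

  [0] addr=0x29 blk=5 s=1: MISS | VC []
  [1] addr=0x2a blk=5 s=1: L1-HIT | VC []
  [2] addr=0x29 blk=5 s=1: L1-HIT | VC []
  [3] addr=0x29 blk=5 s=1: L1-HIT | VC []
  [4] addr=0x88 blk=17 s=1: MISS | VC [5]
  [5] addr=0x2d blk=5 s=1: VC-HIT | VC [17]
  [6] addr=0xba blk=23 s=3: MISS | VC [17]
  [7] addr=0x2b blk=5 s=1: L1-HIT | VC [17]
  [8] addr=0x5c blk=11 s=3: MISS | VC [17, 23]
  [9] addr=0x5c blk=11 s=3: L1-HIT | VC [17, 23]
  [10] addr=0xfb blk=31 s=3: MISS | VC [17, 23, 11]
  [11] addr=0x2c blk=5 s=1: L1-HIT | VC [17, 23, 11]
  [12] addr=0x5e blk=11 s=3: VC-HIT | VC [17, 23, 31]
  [13] addr=0x4b blk=9 s=1: MISS | VC [17, 23, 31, 5]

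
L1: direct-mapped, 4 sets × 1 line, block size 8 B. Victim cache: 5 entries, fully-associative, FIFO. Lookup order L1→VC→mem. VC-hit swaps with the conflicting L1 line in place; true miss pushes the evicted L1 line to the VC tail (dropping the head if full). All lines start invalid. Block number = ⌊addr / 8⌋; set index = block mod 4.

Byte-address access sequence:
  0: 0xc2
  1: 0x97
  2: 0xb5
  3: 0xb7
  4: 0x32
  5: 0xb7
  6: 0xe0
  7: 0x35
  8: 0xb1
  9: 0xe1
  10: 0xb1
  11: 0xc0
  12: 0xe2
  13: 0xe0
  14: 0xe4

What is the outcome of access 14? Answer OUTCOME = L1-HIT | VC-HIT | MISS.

OUTCOME = L1-HIT

0: 0xc2 (blk 24, set 0) → MISS  vc=[]
1: 0x97 (blk 18, set 2) → MISS  vc=[]
2: 0xb5 (blk 22, set 2) → MISS  vc=[18]
3: 0xb7 (blk 22, set 2) → L1-HIT  vc=[18]
4: 0x32 (blk 6, set 2) → MISS  vc=[18, 22]
5: 0xb7 (blk 22, set 2) → VC-HIT  vc=[18, 6]
6: 0xe0 (blk 28, set 0) → MISS  vc=[18, 6, 24]
7: 0x35 (blk 6, set 2) → VC-HIT  vc=[18, 22, 24]
8: 0xb1 (blk 22, set 2) → VC-HIT  vc=[18, 6, 24]
9: 0xe1 (blk 28, set 0) → L1-HIT  vc=[18, 6, 24]
10: 0xb1 (blk 22, set 2) → L1-HIT  vc=[18, 6, 24]
11: 0xc0 (blk 24, set 0) → VC-HIT  vc=[18, 6, 28]
12: 0xe2 (blk 28, set 0) → VC-HIT  vc=[18, 6, 24]
13: 0xe0 (blk 28, set 0) → L1-HIT  vc=[18, 6, 24]
14: 0xe4 (blk 28, set 0) → L1-HIT  vc=[18, 6, 24]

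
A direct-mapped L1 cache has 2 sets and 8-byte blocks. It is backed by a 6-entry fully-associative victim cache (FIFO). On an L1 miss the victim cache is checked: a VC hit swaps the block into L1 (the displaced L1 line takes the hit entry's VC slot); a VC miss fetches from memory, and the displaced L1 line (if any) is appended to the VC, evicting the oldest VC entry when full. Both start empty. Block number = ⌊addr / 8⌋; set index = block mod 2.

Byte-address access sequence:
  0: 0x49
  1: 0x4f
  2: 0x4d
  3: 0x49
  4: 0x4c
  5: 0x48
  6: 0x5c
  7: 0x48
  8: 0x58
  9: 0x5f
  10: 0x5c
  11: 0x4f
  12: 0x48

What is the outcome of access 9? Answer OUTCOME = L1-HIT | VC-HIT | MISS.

#0 0x49→b9/s1 MISS; vc=[]
#1 0x4f→b9/s1 L1-HIT; vc=[]
#2 0x4d→b9/s1 L1-HIT; vc=[]
#3 0x49→b9/s1 L1-HIT; vc=[]
#4 0x4c→b9/s1 L1-HIT; vc=[]
#5 0x48→b9/s1 L1-HIT; vc=[]
#6 0x5c→b11/s1 MISS; vc=[9]
#7 0x48→b9/s1 VC-HIT; vc=[11]
#8 0x58→b11/s1 VC-HIT; vc=[9]
#9 0x5f→b11/s1 L1-HIT; vc=[9]
#10 0x5c→b11/s1 L1-HIT; vc=[9]
#11 0x4f→b9/s1 VC-HIT; vc=[11]
#12 0x48→b9/s1 L1-HIT; vc=[11]

OUTCOME = L1-HIT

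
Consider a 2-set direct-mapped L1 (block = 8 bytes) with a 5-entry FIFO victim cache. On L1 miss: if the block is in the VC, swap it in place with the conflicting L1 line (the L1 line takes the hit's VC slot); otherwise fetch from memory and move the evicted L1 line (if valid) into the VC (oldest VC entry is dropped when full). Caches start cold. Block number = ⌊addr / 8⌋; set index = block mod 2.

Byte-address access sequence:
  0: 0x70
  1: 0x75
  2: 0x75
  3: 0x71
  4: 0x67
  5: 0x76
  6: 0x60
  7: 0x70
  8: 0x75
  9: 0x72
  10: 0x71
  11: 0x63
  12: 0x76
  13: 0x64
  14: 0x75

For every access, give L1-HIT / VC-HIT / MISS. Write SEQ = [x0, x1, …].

#0 0x70→b14/s0 MISS; vc=[]
#1 0x75→b14/s0 L1-HIT; vc=[]
#2 0x75→b14/s0 L1-HIT; vc=[]
#3 0x71→b14/s0 L1-HIT; vc=[]
#4 0x67→b12/s0 MISS; vc=[14]
#5 0x76→b14/s0 VC-HIT; vc=[12]
#6 0x60→b12/s0 VC-HIT; vc=[14]
#7 0x70→b14/s0 VC-HIT; vc=[12]
#8 0x75→b14/s0 L1-HIT; vc=[12]
#9 0x72→b14/s0 L1-HIT; vc=[12]
#10 0x71→b14/s0 L1-HIT; vc=[12]
#11 0x63→b12/s0 VC-HIT; vc=[14]
#12 0x76→b14/s0 VC-HIT; vc=[12]
#13 0x64→b12/s0 VC-HIT; vc=[14]
#14 0x75→b14/s0 VC-HIT; vc=[12]

SEQ = [MISS, L1-HIT, L1-HIT, L1-HIT, MISS, VC-HIT, VC-HIT, VC-HIT, L1-HIT, L1-HIT, L1-HIT, VC-HIT, VC-HIT, VC-HIT, VC-HIT]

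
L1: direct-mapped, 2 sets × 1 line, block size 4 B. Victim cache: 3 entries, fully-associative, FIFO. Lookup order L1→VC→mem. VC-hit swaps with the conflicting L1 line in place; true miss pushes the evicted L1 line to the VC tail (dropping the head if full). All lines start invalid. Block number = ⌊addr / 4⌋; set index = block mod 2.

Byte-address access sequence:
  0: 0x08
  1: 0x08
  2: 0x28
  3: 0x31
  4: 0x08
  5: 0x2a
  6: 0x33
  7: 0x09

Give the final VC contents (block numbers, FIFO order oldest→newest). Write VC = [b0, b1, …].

  [0] addr=0x8 blk=2 s=0: MISS | VC []
  [1] addr=0x8 blk=2 s=0: L1-HIT | VC []
  [2] addr=0x28 blk=10 s=0: MISS | VC [2]
  [3] addr=0x31 blk=12 s=0: MISS | VC [2, 10]
  [4] addr=0x8 blk=2 s=0: VC-HIT | VC [12, 10]
  [5] addr=0x2a blk=10 s=0: VC-HIT | VC [12, 2]
  [6] addr=0x33 blk=12 s=0: VC-HIT | VC [10, 2]
  [7] addr=0x9 blk=2 s=0: VC-HIT | VC [10, 12]

VC = [10, 12]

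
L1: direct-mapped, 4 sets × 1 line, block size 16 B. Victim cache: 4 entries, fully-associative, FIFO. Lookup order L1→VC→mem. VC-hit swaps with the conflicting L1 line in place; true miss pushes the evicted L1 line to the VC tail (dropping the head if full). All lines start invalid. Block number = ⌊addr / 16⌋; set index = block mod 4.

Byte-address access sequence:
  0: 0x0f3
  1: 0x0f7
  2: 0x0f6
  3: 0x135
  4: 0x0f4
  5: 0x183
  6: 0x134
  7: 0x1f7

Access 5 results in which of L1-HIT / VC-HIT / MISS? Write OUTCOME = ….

0: 0xf3 (blk 15, set 3) → MISS  vc=[]
1: 0xf7 (blk 15, set 3) → L1-HIT  vc=[]
2: 0xf6 (blk 15, set 3) → L1-HIT  vc=[]
3: 0x135 (blk 19, set 3) → MISS  vc=[15]
4: 0xf4 (blk 15, set 3) → VC-HIT  vc=[19]
5: 0x183 (blk 24, set 0) → MISS  vc=[19]
6: 0x134 (blk 19, set 3) → VC-HIT  vc=[15]
7: 0x1f7 (blk 31, set 3) → MISS  vc=[15, 19]

OUTCOME = MISS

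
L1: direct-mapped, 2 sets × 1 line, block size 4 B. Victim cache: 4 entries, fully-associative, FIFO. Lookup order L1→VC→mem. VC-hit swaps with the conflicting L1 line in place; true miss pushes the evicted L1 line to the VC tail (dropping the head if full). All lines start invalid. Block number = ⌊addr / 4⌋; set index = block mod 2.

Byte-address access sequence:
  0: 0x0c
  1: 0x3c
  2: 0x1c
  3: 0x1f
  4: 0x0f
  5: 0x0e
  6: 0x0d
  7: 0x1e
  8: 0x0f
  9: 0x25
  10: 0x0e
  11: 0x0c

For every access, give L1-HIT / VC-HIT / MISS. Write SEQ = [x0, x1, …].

SEQ = [MISS, MISS, MISS, L1-HIT, VC-HIT, L1-HIT, L1-HIT, VC-HIT, VC-HIT, MISS, VC-HIT, L1-HIT]

0: 0xc (blk 3, set 1) → MISS  vc=[]
1: 0x3c (blk 15, set 1) → MISS  vc=[3]
2: 0x1c (blk 7, set 1) → MISS  vc=[3, 15]
3: 0x1f (blk 7, set 1) → L1-HIT  vc=[3, 15]
4: 0xf (blk 3, set 1) → VC-HIT  vc=[7, 15]
5: 0xe (blk 3, set 1) → L1-HIT  vc=[7, 15]
6: 0xd (blk 3, set 1) → L1-HIT  vc=[7, 15]
7: 0x1e (blk 7, set 1) → VC-HIT  vc=[3, 15]
8: 0xf (blk 3, set 1) → VC-HIT  vc=[7, 15]
9: 0x25 (blk 9, set 1) → MISS  vc=[7, 15, 3]
10: 0xe (blk 3, set 1) → VC-HIT  vc=[7, 15, 9]
11: 0xc (blk 3, set 1) → L1-HIT  vc=[7, 15, 9]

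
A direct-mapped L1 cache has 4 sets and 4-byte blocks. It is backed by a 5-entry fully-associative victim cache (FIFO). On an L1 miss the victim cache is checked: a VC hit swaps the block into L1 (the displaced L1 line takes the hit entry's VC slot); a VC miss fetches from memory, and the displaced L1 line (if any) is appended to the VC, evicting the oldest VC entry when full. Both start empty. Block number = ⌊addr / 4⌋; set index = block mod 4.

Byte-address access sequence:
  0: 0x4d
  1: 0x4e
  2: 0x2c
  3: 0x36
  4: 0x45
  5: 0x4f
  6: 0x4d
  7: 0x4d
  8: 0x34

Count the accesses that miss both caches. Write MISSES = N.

#0 0x4d→b19/s3 MISS; vc=[]
#1 0x4e→b19/s3 L1-HIT; vc=[]
#2 0x2c→b11/s3 MISS; vc=[19]
#3 0x36→b13/s1 MISS; vc=[19]
#4 0x45→b17/s1 MISS; vc=[19,13]
#5 0x4f→b19/s3 VC-HIT; vc=[11,13]
#6 0x4d→b19/s3 L1-HIT; vc=[11,13]
#7 0x4d→b19/s3 L1-HIT; vc=[11,13]
#8 0x34→b13/s1 VC-HIT; vc=[11,17]

MISSES = 4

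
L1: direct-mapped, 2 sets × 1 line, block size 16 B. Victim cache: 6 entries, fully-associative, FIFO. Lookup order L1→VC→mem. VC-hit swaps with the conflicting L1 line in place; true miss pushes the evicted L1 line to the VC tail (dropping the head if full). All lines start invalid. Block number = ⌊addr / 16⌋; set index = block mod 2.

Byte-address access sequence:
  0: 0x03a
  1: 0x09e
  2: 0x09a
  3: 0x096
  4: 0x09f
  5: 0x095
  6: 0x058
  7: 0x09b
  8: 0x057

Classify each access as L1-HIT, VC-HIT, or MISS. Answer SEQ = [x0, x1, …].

#0 0x3a→b3/s1 MISS; vc=[]
#1 0x9e→b9/s1 MISS; vc=[3]
#2 0x9a→b9/s1 L1-HIT; vc=[3]
#3 0x96→b9/s1 L1-HIT; vc=[3]
#4 0x9f→b9/s1 L1-HIT; vc=[3]
#5 0x95→b9/s1 L1-HIT; vc=[3]
#6 0x58→b5/s1 MISS; vc=[3,9]
#7 0x9b→b9/s1 VC-HIT; vc=[3,5]
#8 0x57→b5/s1 VC-HIT; vc=[3,9]

SEQ = [MISS, MISS, L1-HIT, L1-HIT, L1-HIT, L1-HIT, MISS, VC-HIT, VC-HIT]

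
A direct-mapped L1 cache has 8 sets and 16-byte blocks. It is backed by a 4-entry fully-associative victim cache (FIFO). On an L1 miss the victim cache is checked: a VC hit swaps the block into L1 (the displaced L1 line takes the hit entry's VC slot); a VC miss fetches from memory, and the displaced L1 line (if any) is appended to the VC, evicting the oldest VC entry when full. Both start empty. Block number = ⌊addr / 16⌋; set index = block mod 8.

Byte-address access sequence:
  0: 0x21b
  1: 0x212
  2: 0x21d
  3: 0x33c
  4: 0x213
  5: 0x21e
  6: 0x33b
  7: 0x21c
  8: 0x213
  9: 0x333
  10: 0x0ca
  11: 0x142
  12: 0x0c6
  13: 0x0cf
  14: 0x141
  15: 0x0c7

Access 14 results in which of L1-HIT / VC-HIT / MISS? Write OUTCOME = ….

#0 0x21b→b33/s1 MISS; vc=[]
#1 0x212→b33/s1 L1-HIT; vc=[]
#2 0x21d→b33/s1 L1-HIT; vc=[]
#3 0x33c→b51/s3 MISS; vc=[]
#4 0x213→b33/s1 L1-HIT; vc=[]
#5 0x21e→b33/s1 L1-HIT; vc=[]
#6 0x33b→b51/s3 L1-HIT; vc=[]
#7 0x21c→b33/s1 L1-HIT; vc=[]
#8 0x213→b33/s1 L1-HIT; vc=[]
#9 0x333→b51/s3 L1-HIT; vc=[]
#10 0xca→b12/s4 MISS; vc=[]
#11 0x142→b20/s4 MISS; vc=[12]
#12 0xc6→b12/s4 VC-HIT; vc=[20]
#13 0xcf→b12/s4 L1-HIT; vc=[20]
#14 0x141→b20/s4 VC-HIT; vc=[12]
#15 0xc7→b12/s4 VC-HIT; vc=[20]

OUTCOME = VC-HIT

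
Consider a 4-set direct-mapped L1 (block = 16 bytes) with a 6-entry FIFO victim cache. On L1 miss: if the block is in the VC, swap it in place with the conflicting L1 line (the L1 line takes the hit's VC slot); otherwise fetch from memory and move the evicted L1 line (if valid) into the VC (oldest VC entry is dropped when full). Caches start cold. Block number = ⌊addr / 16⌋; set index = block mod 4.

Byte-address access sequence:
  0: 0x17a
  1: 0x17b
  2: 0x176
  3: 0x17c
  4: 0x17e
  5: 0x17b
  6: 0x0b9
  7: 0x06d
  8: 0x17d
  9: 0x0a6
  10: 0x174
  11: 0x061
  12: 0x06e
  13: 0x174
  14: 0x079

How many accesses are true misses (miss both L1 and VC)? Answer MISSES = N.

#0 0x17a→b23/s3 MISS; vc=[]
#1 0x17b→b23/s3 L1-HIT; vc=[]
#2 0x176→b23/s3 L1-HIT; vc=[]
#3 0x17c→b23/s3 L1-HIT; vc=[]
#4 0x17e→b23/s3 L1-HIT; vc=[]
#5 0x17b→b23/s3 L1-HIT; vc=[]
#6 0xb9→b11/s3 MISS; vc=[23]
#7 0x6d→b6/s2 MISS; vc=[23]
#8 0x17d→b23/s3 VC-HIT; vc=[11]
#9 0xa6→b10/s2 MISS; vc=[11,6]
#10 0x174→b23/s3 L1-HIT; vc=[11,6]
#11 0x61→b6/s2 VC-HIT; vc=[11,10]
#12 0x6e→b6/s2 L1-HIT; vc=[11,10]
#13 0x174→b23/s3 L1-HIT; vc=[11,10]
#14 0x79→b7/s3 MISS; vc=[11,10,23]

MISSES = 5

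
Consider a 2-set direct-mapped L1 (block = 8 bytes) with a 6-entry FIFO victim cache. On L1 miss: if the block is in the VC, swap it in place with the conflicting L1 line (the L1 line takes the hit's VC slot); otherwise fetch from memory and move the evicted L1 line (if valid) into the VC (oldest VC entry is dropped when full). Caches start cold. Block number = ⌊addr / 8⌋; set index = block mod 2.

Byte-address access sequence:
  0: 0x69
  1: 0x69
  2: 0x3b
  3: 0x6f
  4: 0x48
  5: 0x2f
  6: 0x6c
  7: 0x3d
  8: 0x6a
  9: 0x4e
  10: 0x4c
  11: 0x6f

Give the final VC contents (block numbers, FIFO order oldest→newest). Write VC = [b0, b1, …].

VC = [7, 5, 9]

#0 0x69→b13/s1 MISS; vc=[]
#1 0x69→b13/s1 L1-HIT; vc=[]
#2 0x3b→b7/s1 MISS; vc=[13]
#3 0x6f→b13/s1 VC-HIT; vc=[7]
#4 0x48→b9/s1 MISS; vc=[7,13]
#5 0x2f→b5/s1 MISS; vc=[7,13,9]
#6 0x6c→b13/s1 VC-HIT; vc=[7,5,9]
#7 0x3d→b7/s1 VC-HIT; vc=[13,5,9]
#8 0x6a→b13/s1 VC-HIT; vc=[7,5,9]
#9 0x4e→b9/s1 VC-HIT; vc=[7,5,13]
#10 0x4c→b9/s1 L1-HIT; vc=[7,5,13]
#11 0x6f→b13/s1 VC-HIT; vc=[7,5,9]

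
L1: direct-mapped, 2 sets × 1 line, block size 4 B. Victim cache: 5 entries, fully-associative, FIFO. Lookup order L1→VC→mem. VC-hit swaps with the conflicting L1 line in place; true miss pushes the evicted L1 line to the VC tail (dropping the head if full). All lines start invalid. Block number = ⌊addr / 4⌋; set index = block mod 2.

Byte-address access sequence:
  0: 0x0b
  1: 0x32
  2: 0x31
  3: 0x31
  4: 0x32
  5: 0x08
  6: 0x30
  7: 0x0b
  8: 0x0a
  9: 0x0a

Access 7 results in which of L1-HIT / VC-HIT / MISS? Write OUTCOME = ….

OUTCOME = VC-HIT

#0 0xb→b2/s0 MISS; vc=[]
#1 0x32→b12/s0 MISS; vc=[2]
#2 0x31→b12/s0 L1-HIT; vc=[2]
#3 0x31→b12/s0 L1-HIT; vc=[2]
#4 0x32→b12/s0 L1-HIT; vc=[2]
#5 0x8→b2/s0 VC-HIT; vc=[12]
#6 0x30→b12/s0 VC-HIT; vc=[2]
#7 0xb→b2/s0 VC-HIT; vc=[12]
#8 0xa→b2/s0 L1-HIT; vc=[12]
#9 0xa→b2/s0 L1-HIT; vc=[12]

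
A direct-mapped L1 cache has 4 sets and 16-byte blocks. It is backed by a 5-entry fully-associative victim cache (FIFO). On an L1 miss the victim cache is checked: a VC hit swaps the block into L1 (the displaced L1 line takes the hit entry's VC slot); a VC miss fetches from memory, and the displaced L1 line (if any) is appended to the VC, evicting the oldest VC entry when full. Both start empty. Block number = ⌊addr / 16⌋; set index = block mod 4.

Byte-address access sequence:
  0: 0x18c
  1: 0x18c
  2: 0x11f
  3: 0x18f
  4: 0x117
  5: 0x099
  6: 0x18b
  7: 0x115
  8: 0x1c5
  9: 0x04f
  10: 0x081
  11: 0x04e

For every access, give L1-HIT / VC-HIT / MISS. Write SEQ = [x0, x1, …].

SEQ = [MISS, L1-HIT, MISS, L1-HIT, L1-HIT, MISS, L1-HIT, VC-HIT, MISS, MISS, MISS, VC-HIT]

#0 0x18c→b24/s0 MISS; vc=[]
#1 0x18c→b24/s0 L1-HIT; vc=[]
#2 0x11f→b17/s1 MISS; vc=[]
#3 0x18f→b24/s0 L1-HIT; vc=[]
#4 0x117→b17/s1 L1-HIT; vc=[]
#5 0x99→b9/s1 MISS; vc=[17]
#6 0x18b→b24/s0 L1-HIT; vc=[17]
#7 0x115→b17/s1 VC-HIT; vc=[9]
#8 0x1c5→b28/s0 MISS; vc=[9,24]
#9 0x4f→b4/s0 MISS; vc=[9,24,28]
#10 0x81→b8/s0 MISS; vc=[9,24,28,4]
#11 0x4e→b4/s0 VC-HIT; vc=[9,24,28,8]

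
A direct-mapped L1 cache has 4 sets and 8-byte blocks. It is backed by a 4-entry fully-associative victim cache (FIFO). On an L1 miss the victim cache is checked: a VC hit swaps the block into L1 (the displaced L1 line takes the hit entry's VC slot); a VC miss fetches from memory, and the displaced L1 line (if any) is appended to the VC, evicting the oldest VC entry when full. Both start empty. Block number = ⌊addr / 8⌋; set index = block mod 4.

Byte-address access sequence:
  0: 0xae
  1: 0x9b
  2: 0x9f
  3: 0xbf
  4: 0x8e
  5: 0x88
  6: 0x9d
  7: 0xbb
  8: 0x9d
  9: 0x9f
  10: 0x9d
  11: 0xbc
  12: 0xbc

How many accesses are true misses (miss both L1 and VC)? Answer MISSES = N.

#0 0xae→b21/s1 MISS; vc=[]
#1 0x9b→b19/s3 MISS; vc=[]
#2 0x9f→b19/s3 L1-HIT; vc=[]
#3 0xbf→b23/s3 MISS; vc=[19]
#4 0x8e→b17/s1 MISS; vc=[19,21]
#5 0x88→b17/s1 L1-HIT; vc=[19,21]
#6 0x9d→b19/s3 VC-HIT; vc=[23,21]
#7 0xbb→b23/s3 VC-HIT; vc=[19,21]
#8 0x9d→b19/s3 VC-HIT; vc=[23,21]
#9 0x9f→b19/s3 L1-HIT; vc=[23,21]
#10 0x9d→b19/s3 L1-HIT; vc=[23,21]
#11 0xbc→b23/s3 VC-HIT; vc=[19,21]
#12 0xbc→b23/s3 L1-HIT; vc=[19,21]

MISSES = 4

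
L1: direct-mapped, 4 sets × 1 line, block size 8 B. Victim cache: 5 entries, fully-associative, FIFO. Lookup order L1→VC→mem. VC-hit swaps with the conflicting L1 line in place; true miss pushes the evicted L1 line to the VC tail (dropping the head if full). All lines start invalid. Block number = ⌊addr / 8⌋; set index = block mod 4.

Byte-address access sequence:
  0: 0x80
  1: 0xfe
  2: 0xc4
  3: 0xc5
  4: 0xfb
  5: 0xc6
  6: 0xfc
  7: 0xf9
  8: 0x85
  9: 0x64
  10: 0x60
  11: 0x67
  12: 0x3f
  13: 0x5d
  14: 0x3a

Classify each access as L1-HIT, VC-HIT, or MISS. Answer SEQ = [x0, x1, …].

SEQ = [MISS, MISS, MISS, L1-HIT, L1-HIT, L1-HIT, L1-HIT, L1-HIT, VC-HIT, MISS, L1-HIT, L1-HIT, MISS, MISS, VC-HIT]

  [0] addr=0x80 blk=16 s=0: MISS | VC []
  [1] addr=0xfe blk=31 s=3: MISS | VC []
  [2] addr=0xc4 blk=24 s=0: MISS | VC [16]
  [3] addr=0xc5 blk=24 s=0: L1-HIT | VC [16]
  [4] addr=0xfb blk=31 s=3: L1-HIT | VC [16]
  [5] addr=0xc6 blk=24 s=0: L1-HIT | VC [16]
  [6] addr=0xfc blk=31 s=3: L1-HIT | VC [16]
  [7] addr=0xf9 blk=31 s=3: L1-HIT | VC [16]
  [8] addr=0x85 blk=16 s=0: VC-HIT | VC [24]
  [9] addr=0x64 blk=12 s=0: MISS | VC [24, 16]
  [10] addr=0x60 blk=12 s=0: L1-HIT | VC [24, 16]
  [11] addr=0x67 blk=12 s=0: L1-HIT | VC [24, 16]
  [12] addr=0x3f blk=7 s=3: MISS | VC [24, 16, 31]
  [13] addr=0x5d blk=11 s=3: MISS | VC [24, 16, 31, 7]
  [14] addr=0x3a blk=7 s=3: VC-HIT | VC [24, 16, 31, 11]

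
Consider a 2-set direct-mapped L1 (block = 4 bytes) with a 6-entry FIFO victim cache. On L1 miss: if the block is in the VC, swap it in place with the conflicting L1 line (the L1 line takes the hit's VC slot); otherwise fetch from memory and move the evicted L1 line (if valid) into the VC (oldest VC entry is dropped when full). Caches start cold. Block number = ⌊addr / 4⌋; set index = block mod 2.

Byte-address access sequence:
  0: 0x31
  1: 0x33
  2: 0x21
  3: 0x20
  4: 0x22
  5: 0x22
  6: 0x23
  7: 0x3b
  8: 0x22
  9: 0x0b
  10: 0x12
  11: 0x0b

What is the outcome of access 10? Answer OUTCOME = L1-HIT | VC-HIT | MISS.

OUTCOME = MISS

#0 0x31→b12/s0 MISS; vc=[]
#1 0x33→b12/s0 L1-HIT; vc=[]
#2 0x21→b8/s0 MISS; vc=[12]
#3 0x20→b8/s0 L1-HIT; vc=[12]
#4 0x22→b8/s0 L1-HIT; vc=[12]
#5 0x22→b8/s0 L1-HIT; vc=[12]
#6 0x23→b8/s0 L1-HIT; vc=[12]
#7 0x3b→b14/s0 MISS; vc=[12,8]
#8 0x22→b8/s0 VC-HIT; vc=[12,14]
#9 0xb→b2/s0 MISS; vc=[12,14,8]
#10 0x12→b4/s0 MISS; vc=[12,14,8,2]
#11 0xb→b2/s0 VC-HIT; vc=[12,14,8,4]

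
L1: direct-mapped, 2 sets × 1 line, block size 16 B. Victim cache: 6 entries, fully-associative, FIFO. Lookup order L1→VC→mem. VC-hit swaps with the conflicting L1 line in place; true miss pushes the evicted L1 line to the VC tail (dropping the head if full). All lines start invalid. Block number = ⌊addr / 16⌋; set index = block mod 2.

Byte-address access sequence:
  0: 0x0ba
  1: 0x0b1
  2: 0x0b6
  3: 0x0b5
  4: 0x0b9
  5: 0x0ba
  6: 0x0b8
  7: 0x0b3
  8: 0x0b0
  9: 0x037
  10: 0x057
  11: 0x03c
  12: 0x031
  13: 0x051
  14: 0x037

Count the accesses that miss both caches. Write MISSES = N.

0: 0xba (blk 11, set 1) → MISS  vc=[]
1: 0xb1 (blk 11, set 1) → L1-HIT  vc=[]
2: 0xb6 (blk 11, set 1) → L1-HIT  vc=[]
3: 0xb5 (blk 11, set 1) → L1-HIT  vc=[]
4: 0xb9 (blk 11, set 1) → L1-HIT  vc=[]
5: 0xba (blk 11, set 1) → L1-HIT  vc=[]
6: 0xb8 (blk 11, set 1) → L1-HIT  vc=[]
7: 0xb3 (blk 11, set 1) → L1-HIT  vc=[]
8: 0xb0 (blk 11, set 1) → L1-HIT  vc=[]
9: 0x37 (blk 3, set 1) → MISS  vc=[11]
10: 0x57 (blk 5, set 1) → MISS  vc=[11, 3]
11: 0x3c (blk 3, set 1) → VC-HIT  vc=[11, 5]
12: 0x31 (blk 3, set 1) → L1-HIT  vc=[11, 5]
13: 0x51 (blk 5, set 1) → VC-HIT  vc=[11, 3]
14: 0x37 (blk 3, set 1) → VC-HIT  vc=[11, 5]

MISSES = 3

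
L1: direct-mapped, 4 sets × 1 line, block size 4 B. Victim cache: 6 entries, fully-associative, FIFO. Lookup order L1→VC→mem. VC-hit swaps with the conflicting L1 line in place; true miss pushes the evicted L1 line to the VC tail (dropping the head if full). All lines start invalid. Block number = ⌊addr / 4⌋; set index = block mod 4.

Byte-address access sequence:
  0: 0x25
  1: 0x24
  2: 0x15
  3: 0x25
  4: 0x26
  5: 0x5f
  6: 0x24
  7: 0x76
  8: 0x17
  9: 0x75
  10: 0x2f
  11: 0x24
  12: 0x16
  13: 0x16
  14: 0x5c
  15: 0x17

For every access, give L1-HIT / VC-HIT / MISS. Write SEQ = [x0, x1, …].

SEQ = [MISS, L1-HIT, MISS, VC-HIT, L1-HIT, MISS, L1-HIT, MISS, VC-HIT, VC-HIT, MISS, VC-HIT, VC-HIT, L1-HIT, VC-HIT, L1-HIT]

0: 0x25 (blk 9, set 1) → MISS  vc=[]
1: 0x24 (blk 9, set 1) → L1-HIT  vc=[]
2: 0x15 (blk 5, set 1) → MISS  vc=[9]
3: 0x25 (blk 9, set 1) → VC-HIT  vc=[5]
4: 0x26 (blk 9, set 1) → L1-HIT  vc=[5]
5: 0x5f (blk 23, set 3) → MISS  vc=[5]
6: 0x24 (blk 9, set 1) → L1-HIT  vc=[5]
7: 0x76 (blk 29, set 1) → MISS  vc=[5, 9]
8: 0x17 (blk 5, set 1) → VC-HIT  vc=[29, 9]
9: 0x75 (blk 29, set 1) → VC-HIT  vc=[5, 9]
10: 0x2f (blk 11, set 3) → MISS  vc=[5, 9, 23]
11: 0x24 (blk 9, set 1) → VC-HIT  vc=[5, 29, 23]
12: 0x16 (blk 5, set 1) → VC-HIT  vc=[9, 29, 23]
13: 0x16 (blk 5, set 1) → L1-HIT  vc=[9, 29, 23]
14: 0x5c (blk 23, set 3) → VC-HIT  vc=[9, 29, 11]
15: 0x17 (blk 5, set 1) → L1-HIT  vc=[9, 29, 11]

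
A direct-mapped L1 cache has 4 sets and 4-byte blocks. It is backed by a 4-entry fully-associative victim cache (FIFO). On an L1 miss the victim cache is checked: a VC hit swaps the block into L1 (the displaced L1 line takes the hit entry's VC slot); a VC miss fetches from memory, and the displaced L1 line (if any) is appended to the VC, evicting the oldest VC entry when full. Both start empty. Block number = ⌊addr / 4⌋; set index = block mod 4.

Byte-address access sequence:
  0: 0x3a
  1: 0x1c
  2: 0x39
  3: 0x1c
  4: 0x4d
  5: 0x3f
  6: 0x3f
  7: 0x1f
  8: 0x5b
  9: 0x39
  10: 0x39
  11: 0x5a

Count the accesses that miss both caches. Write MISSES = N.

MISSES = 5

#0 0x3a→b14/s2 MISS; vc=[]
#1 0x1c→b7/s3 MISS; vc=[]
#2 0x39→b14/s2 L1-HIT; vc=[]
#3 0x1c→b7/s3 L1-HIT; vc=[]
#4 0x4d→b19/s3 MISS; vc=[7]
#5 0x3f→b15/s3 MISS; vc=[7,19]
#6 0x3f→b15/s3 L1-HIT; vc=[7,19]
#7 0x1f→b7/s3 VC-HIT; vc=[15,19]
#8 0x5b→b22/s2 MISS; vc=[15,19,14]
#9 0x39→b14/s2 VC-HIT; vc=[15,19,22]
#10 0x39→b14/s2 L1-HIT; vc=[15,19,22]
#11 0x5a→b22/s2 VC-HIT; vc=[15,19,14]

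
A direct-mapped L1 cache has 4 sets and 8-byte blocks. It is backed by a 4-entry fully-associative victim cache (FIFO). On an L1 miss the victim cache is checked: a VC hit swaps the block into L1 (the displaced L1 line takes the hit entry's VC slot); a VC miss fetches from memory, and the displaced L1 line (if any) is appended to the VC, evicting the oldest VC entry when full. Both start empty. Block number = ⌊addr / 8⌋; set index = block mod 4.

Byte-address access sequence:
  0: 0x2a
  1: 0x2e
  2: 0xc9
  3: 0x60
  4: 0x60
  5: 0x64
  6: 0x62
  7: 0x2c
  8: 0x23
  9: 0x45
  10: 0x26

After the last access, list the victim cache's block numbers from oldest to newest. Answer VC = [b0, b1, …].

0: 0x2a (blk 5, set 1) → MISS  vc=[]
1: 0x2e (blk 5, set 1) → L1-HIT  vc=[]
2: 0xc9 (blk 25, set 1) → MISS  vc=[5]
3: 0x60 (blk 12, set 0) → MISS  vc=[5]
4: 0x60 (blk 12, set 0) → L1-HIT  vc=[5]
5: 0x64 (blk 12, set 0) → L1-HIT  vc=[5]
6: 0x62 (blk 12, set 0) → L1-HIT  vc=[5]
7: 0x2c (blk 5, set 1) → VC-HIT  vc=[25]
8: 0x23 (blk 4, set 0) → MISS  vc=[25, 12]
9: 0x45 (blk 8, set 0) → MISS  vc=[25, 12, 4]
10: 0x26 (blk 4, set 0) → VC-HIT  vc=[25, 12, 8]

VC = [25, 12, 8]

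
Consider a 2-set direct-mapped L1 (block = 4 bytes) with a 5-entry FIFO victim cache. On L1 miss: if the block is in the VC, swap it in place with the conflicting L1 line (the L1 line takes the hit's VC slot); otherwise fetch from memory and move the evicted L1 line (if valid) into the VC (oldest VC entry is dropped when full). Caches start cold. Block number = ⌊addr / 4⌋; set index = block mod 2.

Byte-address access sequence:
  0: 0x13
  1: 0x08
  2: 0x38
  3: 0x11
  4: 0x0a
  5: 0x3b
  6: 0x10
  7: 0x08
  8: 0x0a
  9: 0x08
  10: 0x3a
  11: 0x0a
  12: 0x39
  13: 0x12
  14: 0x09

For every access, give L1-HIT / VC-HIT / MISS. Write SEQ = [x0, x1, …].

SEQ = [MISS, MISS, MISS, VC-HIT, VC-HIT, VC-HIT, VC-HIT, VC-HIT, L1-HIT, L1-HIT, VC-HIT, VC-HIT, VC-HIT, VC-HIT, VC-HIT]

0: 0x13 (blk 4, set 0) → MISS  vc=[]
1: 0x8 (blk 2, set 0) → MISS  vc=[4]
2: 0x38 (blk 14, set 0) → MISS  vc=[4, 2]
3: 0x11 (blk 4, set 0) → VC-HIT  vc=[14, 2]
4: 0xa (blk 2, set 0) → VC-HIT  vc=[14, 4]
5: 0x3b (blk 14, set 0) → VC-HIT  vc=[2, 4]
6: 0x10 (blk 4, set 0) → VC-HIT  vc=[2, 14]
7: 0x8 (blk 2, set 0) → VC-HIT  vc=[4, 14]
8: 0xa (blk 2, set 0) → L1-HIT  vc=[4, 14]
9: 0x8 (blk 2, set 0) → L1-HIT  vc=[4, 14]
10: 0x3a (blk 14, set 0) → VC-HIT  vc=[4, 2]
11: 0xa (blk 2, set 0) → VC-HIT  vc=[4, 14]
12: 0x39 (blk 14, set 0) → VC-HIT  vc=[4, 2]
13: 0x12 (blk 4, set 0) → VC-HIT  vc=[14, 2]
14: 0x9 (blk 2, set 0) → VC-HIT  vc=[14, 4]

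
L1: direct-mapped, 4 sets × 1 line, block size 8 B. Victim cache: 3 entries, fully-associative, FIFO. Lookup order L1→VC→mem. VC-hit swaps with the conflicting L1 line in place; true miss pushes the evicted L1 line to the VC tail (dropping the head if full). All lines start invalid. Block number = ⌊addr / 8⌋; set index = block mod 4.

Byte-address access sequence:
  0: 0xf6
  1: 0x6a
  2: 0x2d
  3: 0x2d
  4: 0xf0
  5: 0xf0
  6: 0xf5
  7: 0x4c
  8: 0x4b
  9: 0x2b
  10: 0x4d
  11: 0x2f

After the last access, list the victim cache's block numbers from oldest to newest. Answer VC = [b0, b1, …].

0: 0xf6 (blk 30, set 2) → MISS  vc=[]
1: 0x6a (blk 13, set 1) → MISS  vc=[]
2: 0x2d (blk 5, set 1) → MISS  vc=[13]
3: 0x2d (blk 5, set 1) → L1-HIT  vc=[13]
4: 0xf0 (blk 30, set 2) → L1-HIT  vc=[13]
5: 0xf0 (blk 30, set 2) → L1-HIT  vc=[13]
6: 0xf5 (blk 30, set 2) → L1-HIT  vc=[13]
7: 0x4c (blk 9, set 1) → MISS  vc=[13, 5]
8: 0x4b (blk 9, set 1) → L1-HIT  vc=[13, 5]
9: 0x2b (blk 5, set 1) → VC-HIT  vc=[13, 9]
10: 0x4d (blk 9, set 1) → VC-HIT  vc=[13, 5]
11: 0x2f (blk 5, set 1) → VC-HIT  vc=[13, 9]

VC = [13, 9]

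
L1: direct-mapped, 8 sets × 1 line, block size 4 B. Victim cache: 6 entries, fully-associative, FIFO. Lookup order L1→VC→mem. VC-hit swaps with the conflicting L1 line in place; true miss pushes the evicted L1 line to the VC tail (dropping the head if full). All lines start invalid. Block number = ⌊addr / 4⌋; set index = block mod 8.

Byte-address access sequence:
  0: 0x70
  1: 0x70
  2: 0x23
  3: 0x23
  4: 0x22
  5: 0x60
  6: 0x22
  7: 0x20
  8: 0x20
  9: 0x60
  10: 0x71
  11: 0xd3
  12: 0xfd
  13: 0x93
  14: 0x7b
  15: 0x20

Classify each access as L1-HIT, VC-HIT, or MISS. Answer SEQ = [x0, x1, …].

0: 0x70 (blk 28, set 4) → MISS  vc=[]
1: 0x70 (blk 28, set 4) → L1-HIT  vc=[]
2: 0x23 (blk 8, set 0) → MISS  vc=[]
3: 0x23 (blk 8, set 0) → L1-HIT  vc=[]
4: 0x22 (blk 8, set 0) → L1-HIT  vc=[]
5: 0x60 (blk 24, set 0) → MISS  vc=[8]
6: 0x22 (blk 8, set 0) → VC-HIT  vc=[24]
7: 0x20 (blk 8, set 0) → L1-HIT  vc=[24]
8: 0x20 (blk 8, set 0) → L1-HIT  vc=[24]
9: 0x60 (blk 24, set 0) → VC-HIT  vc=[8]
10: 0x71 (blk 28, set 4) → L1-HIT  vc=[8]
11: 0xd3 (blk 52, set 4) → MISS  vc=[8, 28]
12: 0xfd (blk 63, set 7) → MISS  vc=[8, 28]
13: 0x93 (blk 36, set 4) → MISS  vc=[8, 28, 52]
14: 0x7b (blk 30, set 6) → MISS  vc=[8, 28, 52]
15: 0x20 (blk 8, set 0) → VC-HIT  vc=[24, 28, 52]

SEQ = [MISS, L1-HIT, MISS, L1-HIT, L1-HIT, MISS, VC-HIT, L1-HIT, L1-HIT, VC-HIT, L1-HIT, MISS, MISS, MISS, MISS, VC-HIT]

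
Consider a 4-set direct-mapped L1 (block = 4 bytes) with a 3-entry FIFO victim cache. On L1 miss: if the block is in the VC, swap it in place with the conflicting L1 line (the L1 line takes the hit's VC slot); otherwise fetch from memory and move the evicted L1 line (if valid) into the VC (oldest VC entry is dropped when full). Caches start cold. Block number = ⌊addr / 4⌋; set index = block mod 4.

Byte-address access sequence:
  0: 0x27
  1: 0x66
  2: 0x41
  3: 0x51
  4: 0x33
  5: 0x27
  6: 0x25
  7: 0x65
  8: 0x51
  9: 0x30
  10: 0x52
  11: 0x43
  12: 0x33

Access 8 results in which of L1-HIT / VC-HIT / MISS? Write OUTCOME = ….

  [0] addr=0x27 blk=9 s=1: MISS | VC []
  [1] addr=0x66 blk=25 s=1: MISS | VC [9]
  [2] addr=0x41 blk=16 s=0: MISS | VC [9]
  [3] addr=0x51 blk=20 s=0: MISS | VC [9, 16]
  [4] addr=0x33 blk=12 s=0: MISS | VC [9, 16, 20]
  [5] addr=0x27 blk=9 s=1: VC-HIT | VC [25, 16, 20]
  [6] addr=0x25 blk=9 s=1: L1-HIT | VC [25, 16, 20]
  [7] addr=0x65 blk=25 s=1: VC-HIT | VC [9, 16, 20]
  [8] addr=0x51 blk=20 s=0: VC-HIT | VC [9, 16, 12]
  [9] addr=0x30 blk=12 s=0: VC-HIT | VC [9, 16, 20]
  [10] addr=0x52 blk=20 s=0: VC-HIT | VC [9, 16, 12]
  [11] addr=0x43 blk=16 s=0: VC-HIT | VC [9, 20, 12]
  [12] addr=0x33 blk=12 s=0: VC-HIT | VC [9, 20, 16]

OUTCOME = VC-HIT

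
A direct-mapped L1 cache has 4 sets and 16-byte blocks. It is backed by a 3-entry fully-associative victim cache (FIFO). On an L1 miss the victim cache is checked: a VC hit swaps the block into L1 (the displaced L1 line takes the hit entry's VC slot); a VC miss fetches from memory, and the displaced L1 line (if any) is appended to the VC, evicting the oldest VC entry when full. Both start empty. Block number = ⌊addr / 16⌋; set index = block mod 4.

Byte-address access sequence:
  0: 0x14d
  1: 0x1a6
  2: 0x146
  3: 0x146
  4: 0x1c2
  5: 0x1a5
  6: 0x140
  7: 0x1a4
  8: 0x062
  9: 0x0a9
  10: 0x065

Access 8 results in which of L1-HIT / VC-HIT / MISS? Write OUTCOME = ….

OUTCOME = MISS

  [0] addr=0x14d blk=20 s=0: MISS | VC []
  [1] addr=0x1a6 blk=26 s=2: MISS | VC []
  [2] addr=0x146 blk=20 s=0: L1-HIT | VC []
  [3] addr=0x146 blk=20 s=0: L1-HIT | VC []
  [4] addr=0x1c2 blk=28 s=0: MISS | VC [20]
  [5] addr=0x1a5 blk=26 s=2: L1-HIT | VC [20]
  [6] addr=0x140 blk=20 s=0: VC-HIT | VC [28]
  [7] addr=0x1a4 blk=26 s=2: L1-HIT | VC [28]
  [8] addr=0x62 blk=6 s=2: MISS | VC [28, 26]
  [9] addr=0xa9 blk=10 s=2: MISS | VC [28, 26, 6]
  [10] addr=0x65 blk=6 s=2: VC-HIT | VC [28, 26, 10]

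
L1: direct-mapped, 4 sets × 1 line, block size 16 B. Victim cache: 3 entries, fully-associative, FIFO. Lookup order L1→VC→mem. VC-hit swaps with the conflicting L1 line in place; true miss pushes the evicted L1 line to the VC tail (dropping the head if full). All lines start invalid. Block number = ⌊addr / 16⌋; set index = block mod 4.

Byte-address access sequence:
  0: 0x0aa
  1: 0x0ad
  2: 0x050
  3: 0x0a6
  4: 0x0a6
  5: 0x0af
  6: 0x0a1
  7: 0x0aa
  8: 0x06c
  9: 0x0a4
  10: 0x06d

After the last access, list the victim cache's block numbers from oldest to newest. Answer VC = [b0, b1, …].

VC = [10]

#0 0xaa→b10/s2 MISS; vc=[]
#1 0xad→b10/s2 L1-HIT; vc=[]
#2 0x50→b5/s1 MISS; vc=[]
#3 0xa6→b10/s2 L1-HIT; vc=[]
#4 0xa6→b10/s2 L1-HIT; vc=[]
#5 0xaf→b10/s2 L1-HIT; vc=[]
#6 0xa1→b10/s2 L1-HIT; vc=[]
#7 0xaa→b10/s2 L1-HIT; vc=[]
#8 0x6c→b6/s2 MISS; vc=[10]
#9 0xa4→b10/s2 VC-HIT; vc=[6]
#10 0x6d→b6/s2 VC-HIT; vc=[10]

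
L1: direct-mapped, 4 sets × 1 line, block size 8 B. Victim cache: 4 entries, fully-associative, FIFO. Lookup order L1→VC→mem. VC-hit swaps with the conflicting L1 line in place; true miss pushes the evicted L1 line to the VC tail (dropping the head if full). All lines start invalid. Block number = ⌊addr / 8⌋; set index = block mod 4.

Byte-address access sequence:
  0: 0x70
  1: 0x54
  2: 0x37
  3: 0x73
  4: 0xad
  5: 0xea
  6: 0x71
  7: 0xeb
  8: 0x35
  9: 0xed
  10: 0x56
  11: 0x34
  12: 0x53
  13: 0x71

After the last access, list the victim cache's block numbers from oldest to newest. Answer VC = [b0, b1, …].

VC = [10, 6, 21]

#0 0x70→b14/s2 MISS; vc=[]
#1 0x54→b10/s2 MISS; vc=[14]
#2 0x37→b6/s2 MISS; vc=[14,10]
#3 0x73→b14/s2 VC-HIT; vc=[6,10]
#4 0xad→b21/s1 MISS; vc=[6,10]
#5 0xea→b29/s1 MISS; vc=[6,10,21]
#6 0x71→b14/s2 L1-HIT; vc=[6,10,21]
#7 0xeb→b29/s1 L1-HIT; vc=[6,10,21]
#8 0x35→b6/s2 VC-HIT; vc=[14,10,21]
#9 0xed→b29/s1 L1-HIT; vc=[14,10,21]
#10 0x56→b10/s2 VC-HIT; vc=[14,6,21]
#11 0x34→b6/s2 VC-HIT; vc=[14,10,21]
#12 0x53→b10/s2 VC-HIT; vc=[14,6,21]
#13 0x71→b14/s2 VC-HIT; vc=[10,6,21]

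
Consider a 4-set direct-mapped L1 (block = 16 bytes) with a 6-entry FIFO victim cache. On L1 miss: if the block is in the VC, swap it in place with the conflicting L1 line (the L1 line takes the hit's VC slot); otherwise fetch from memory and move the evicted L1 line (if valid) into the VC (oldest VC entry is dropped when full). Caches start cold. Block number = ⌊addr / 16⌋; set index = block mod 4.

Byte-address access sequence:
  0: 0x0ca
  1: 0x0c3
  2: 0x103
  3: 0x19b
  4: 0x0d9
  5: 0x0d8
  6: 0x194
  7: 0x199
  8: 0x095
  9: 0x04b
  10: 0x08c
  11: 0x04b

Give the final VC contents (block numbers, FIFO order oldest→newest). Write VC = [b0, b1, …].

0: 0xca (blk 12, set 0) → MISS  vc=[]
1: 0xc3 (blk 12, set 0) → L1-HIT  vc=[]
2: 0x103 (blk 16, set 0) → MISS  vc=[12]
3: 0x19b (blk 25, set 1) → MISS  vc=[12]
4: 0xd9 (blk 13, set 1) → MISS  vc=[12, 25]
5: 0xd8 (blk 13, set 1) → L1-HIT  vc=[12, 25]
6: 0x194 (blk 25, set 1) → VC-HIT  vc=[12, 13]
7: 0x199 (blk 25, set 1) → L1-HIT  vc=[12, 13]
8: 0x95 (blk 9, set 1) → MISS  vc=[12, 13, 25]
9: 0x4b (blk 4, set 0) → MISS  vc=[12, 13, 25, 16]
10: 0x8c (blk 8, set 0) → MISS  vc=[12, 13, 25, 16, 4]
11: 0x4b (blk 4, set 0) → VC-HIT  vc=[12, 13, 25, 16, 8]

VC = [12, 13, 25, 16, 8]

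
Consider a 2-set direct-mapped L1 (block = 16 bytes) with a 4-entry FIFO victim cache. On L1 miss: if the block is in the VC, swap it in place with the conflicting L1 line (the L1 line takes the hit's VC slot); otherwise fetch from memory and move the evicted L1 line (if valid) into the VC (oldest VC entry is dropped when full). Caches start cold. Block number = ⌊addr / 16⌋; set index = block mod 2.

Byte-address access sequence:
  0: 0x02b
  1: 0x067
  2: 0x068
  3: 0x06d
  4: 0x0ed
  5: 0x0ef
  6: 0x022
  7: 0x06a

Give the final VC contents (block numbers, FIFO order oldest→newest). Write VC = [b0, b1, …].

VC = [14, 2]

#0 0x2b→b2/s0 MISS; vc=[]
#1 0x67→b6/s0 MISS; vc=[2]
#2 0x68→b6/s0 L1-HIT; vc=[2]
#3 0x6d→b6/s0 L1-HIT; vc=[2]
#4 0xed→b14/s0 MISS; vc=[2,6]
#5 0xef→b14/s0 L1-HIT; vc=[2,6]
#6 0x22→b2/s0 VC-HIT; vc=[14,6]
#7 0x6a→b6/s0 VC-HIT; vc=[14,2]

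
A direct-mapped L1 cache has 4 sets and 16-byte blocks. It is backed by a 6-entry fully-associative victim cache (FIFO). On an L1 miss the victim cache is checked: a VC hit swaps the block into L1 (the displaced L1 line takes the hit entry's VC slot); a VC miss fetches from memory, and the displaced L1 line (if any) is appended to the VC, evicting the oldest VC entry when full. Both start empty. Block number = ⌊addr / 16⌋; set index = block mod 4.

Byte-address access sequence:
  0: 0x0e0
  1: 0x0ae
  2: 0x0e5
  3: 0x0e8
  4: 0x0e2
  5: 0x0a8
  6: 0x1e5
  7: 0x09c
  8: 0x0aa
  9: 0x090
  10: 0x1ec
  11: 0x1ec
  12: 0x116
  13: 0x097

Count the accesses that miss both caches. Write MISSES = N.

0: 0xe0 (blk 14, set 2) → MISS  vc=[]
1: 0xae (blk 10, set 2) → MISS  vc=[14]
2: 0xe5 (blk 14, set 2) → VC-HIT  vc=[10]
3: 0xe8 (blk 14, set 2) → L1-HIT  vc=[10]
4: 0xe2 (blk 14, set 2) → L1-HIT  vc=[10]
5: 0xa8 (blk 10, set 2) → VC-HIT  vc=[14]
6: 0x1e5 (blk 30, set 2) → MISS  vc=[14, 10]
7: 0x9c (blk 9, set 1) → MISS  vc=[14, 10]
8: 0xaa (blk 10, set 2) → VC-HIT  vc=[14, 30]
9: 0x90 (blk 9, set 1) → L1-HIT  vc=[14, 30]
10: 0x1ec (blk 30, set 2) → VC-HIT  vc=[14, 10]
11: 0x1ec (blk 30, set 2) → L1-HIT  vc=[14, 10]
12: 0x116 (blk 17, set 1) → MISS  vc=[14, 10, 9]
13: 0x97 (blk 9, set 1) → VC-HIT  vc=[14, 10, 17]

MISSES = 5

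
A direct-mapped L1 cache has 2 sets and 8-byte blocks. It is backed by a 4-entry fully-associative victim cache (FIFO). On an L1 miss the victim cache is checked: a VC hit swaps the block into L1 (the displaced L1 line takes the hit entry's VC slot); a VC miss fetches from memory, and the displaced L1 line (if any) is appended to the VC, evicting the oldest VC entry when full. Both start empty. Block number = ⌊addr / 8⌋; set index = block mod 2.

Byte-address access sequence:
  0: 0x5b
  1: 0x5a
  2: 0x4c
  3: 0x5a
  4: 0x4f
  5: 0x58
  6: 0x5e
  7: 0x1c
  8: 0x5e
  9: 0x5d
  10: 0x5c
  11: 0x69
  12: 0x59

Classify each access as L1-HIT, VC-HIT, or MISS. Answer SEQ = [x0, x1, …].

SEQ = [MISS, L1-HIT, MISS, VC-HIT, VC-HIT, VC-HIT, L1-HIT, MISS, VC-HIT, L1-HIT, L1-HIT, MISS, VC-HIT]

#0 0x5b→b11/s1 MISS; vc=[]
#1 0x5a→b11/s1 L1-HIT; vc=[]
#2 0x4c→b9/s1 MISS; vc=[11]
#3 0x5a→b11/s1 VC-HIT; vc=[9]
#4 0x4f→b9/s1 VC-HIT; vc=[11]
#5 0x58→b11/s1 VC-HIT; vc=[9]
#6 0x5e→b11/s1 L1-HIT; vc=[9]
#7 0x1c→b3/s1 MISS; vc=[9,11]
#8 0x5e→b11/s1 VC-HIT; vc=[9,3]
#9 0x5d→b11/s1 L1-HIT; vc=[9,3]
#10 0x5c→b11/s1 L1-HIT; vc=[9,3]
#11 0x69→b13/s1 MISS; vc=[9,3,11]
#12 0x59→b11/s1 VC-HIT; vc=[9,3,13]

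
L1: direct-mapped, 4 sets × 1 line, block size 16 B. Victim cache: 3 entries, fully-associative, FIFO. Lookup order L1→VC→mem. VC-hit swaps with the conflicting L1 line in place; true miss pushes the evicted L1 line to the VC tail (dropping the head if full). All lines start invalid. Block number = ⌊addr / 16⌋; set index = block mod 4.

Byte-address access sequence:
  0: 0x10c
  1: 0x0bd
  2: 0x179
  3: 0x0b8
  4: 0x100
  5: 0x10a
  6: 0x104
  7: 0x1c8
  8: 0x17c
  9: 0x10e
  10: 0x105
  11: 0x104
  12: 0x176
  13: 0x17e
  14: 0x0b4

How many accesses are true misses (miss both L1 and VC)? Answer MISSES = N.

0: 0x10c (blk 16, set 0) → MISS  vc=[]
1: 0xbd (blk 11, set 3) → MISS  vc=[]
2: 0x179 (blk 23, set 3) → MISS  vc=[11]
3: 0xb8 (blk 11, set 3) → VC-HIT  vc=[23]
4: 0x100 (blk 16, set 0) → L1-HIT  vc=[23]
5: 0x10a (blk 16, set 0) → L1-HIT  vc=[23]
6: 0x104 (blk 16, set 0) → L1-HIT  vc=[23]
7: 0x1c8 (blk 28, set 0) → MISS  vc=[23, 16]
8: 0x17c (blk 23, set 3) → VC-HIT  vc=[11, 16]
9: 0x10e (blk 16, set 0) → VC-HIT  vc=[11, 28]
10: 0x105 (blk 16, set 0) → L1-HIT  vc=[11, 28]
11: 0x104 (blk 16, set 0) → L1-HIT  vc=[11, 28]
12: 0x176 (blk 23, set 3) → L1-HIT  vc=[11, 28]
13: 0x17e (blk 23, set 3) → L1-HIT  vc=[11, 28]
14: 0xb4 (blk 11, set 3) → VC-HIT  vc=[23, 28]

MISSES = 4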